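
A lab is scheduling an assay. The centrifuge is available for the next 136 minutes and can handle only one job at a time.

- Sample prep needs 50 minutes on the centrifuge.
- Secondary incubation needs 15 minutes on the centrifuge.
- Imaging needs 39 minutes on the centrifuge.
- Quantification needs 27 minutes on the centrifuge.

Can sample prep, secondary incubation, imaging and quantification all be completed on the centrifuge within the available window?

Yes

Running back to back, the jobs need 50 + 15 + 39 + 27 = 131 minutes on the centrifuge.
Since 131 ≤ 136, they fit within the window.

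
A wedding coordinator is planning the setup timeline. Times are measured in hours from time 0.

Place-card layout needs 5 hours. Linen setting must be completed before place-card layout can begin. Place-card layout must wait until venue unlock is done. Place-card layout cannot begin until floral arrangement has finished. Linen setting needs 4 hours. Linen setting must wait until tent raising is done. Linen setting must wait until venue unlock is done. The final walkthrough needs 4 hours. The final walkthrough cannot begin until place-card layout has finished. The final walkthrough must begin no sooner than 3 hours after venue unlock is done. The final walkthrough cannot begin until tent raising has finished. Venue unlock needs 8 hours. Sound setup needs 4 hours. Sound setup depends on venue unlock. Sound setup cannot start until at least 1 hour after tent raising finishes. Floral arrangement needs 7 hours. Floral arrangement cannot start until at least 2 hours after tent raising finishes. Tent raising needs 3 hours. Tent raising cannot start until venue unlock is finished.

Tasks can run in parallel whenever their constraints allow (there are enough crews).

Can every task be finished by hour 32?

Venue unlock can start immediately at hour 0; it finishes at hour 8.
After venue unlock (finishes hour 8), tent raising can start at hour 8 and finishes at hour 11.
For sound setup: venue unlock (finishes hour 8); tent raising (finishes hour 11, plus 1-hour gap → hour 12). Taking the maximum gives a start of hour 12, and it finishes at 12 + 4 = hour 16.
Floral arrangement cannot begin until tent raising (finishes hour 11, plus 2-hour gap → hour 13). It runs from hour 13 to 13 + 7 = hour 20.
Linen setting cannot start until tent raising (finishes hour 11); venue unlock (finishes hour 8). The controlling bound is hour 11, so linen setting finishes at 11 + 4 = hour 15.
Place-card layout has to wait for linen setting (finishes hour 15); venue unlock (finishes hour 8); floral arrangement (finishes hour 20). The latest of these is hour 20, so place-card layout runs hour 20 to 20 + 5 = hour 25.
The final walkthrough needs all of place-card layout (finishes hour 25); venue unlock (finishes hour 8, plus 3-hour gap → hour 11); tent raising (finishes hour 11). That puts its earliest start at hour 25; it finishes at 25 + 4 = hour 29.
Every task is finished by hour 29, which is no later than the deadline of 32, so the schedule is feasible.

Yes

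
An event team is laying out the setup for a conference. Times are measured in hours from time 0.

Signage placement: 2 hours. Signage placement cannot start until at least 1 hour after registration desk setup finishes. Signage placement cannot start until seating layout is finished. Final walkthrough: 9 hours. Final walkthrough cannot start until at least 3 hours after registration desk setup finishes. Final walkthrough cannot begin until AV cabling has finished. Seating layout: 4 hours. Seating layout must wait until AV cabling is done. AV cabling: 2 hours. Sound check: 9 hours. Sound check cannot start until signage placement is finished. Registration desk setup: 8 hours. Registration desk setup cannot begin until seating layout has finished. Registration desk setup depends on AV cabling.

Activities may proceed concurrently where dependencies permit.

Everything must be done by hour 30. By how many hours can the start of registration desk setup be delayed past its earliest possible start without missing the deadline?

AV cabling has no prerequisites, so it starts at hour 0 and finishes at hour 2.
Seating layout cannot begin until AV cabling (finishes hour 2). It runs from hour 2 to 2 + 4 = hour 6.
Registration desk setup cannot start until seating layout (finishes hour 6); AV cabling (finishes hour 2). The controlling bound is hour 6, so registration desk setup finishes at 6 + 8 = hour 14.

Working backward from the deadline:
Sound check has no dependents, so it just needs to finish by hour 30. Starting by 30 − 9 = hour 21 achieves that.
Signage placement must finish before sound check (must start by hour 21). With a 2-hour duration, signage placement must start by 21 − 2 = hour 19.
Nothing follows final walkthrough; the deadline of hour 30 is its only limit. It must start by 30 − 9 = hour 21.
Registration desk setup feeds signage placement (must start by hour 19, minus 1-hour gap → hour 18); final walkthrough (must start by hour 21, minus 3-hour gap → hour 18). Taking the minimum, registration desk setup must finish by hour 18 and start by 18 − 8 = hour 10.
So registration desk setup can start as early as hour 6 and as late as hour 10, giving 10 − 6 = 4 hours of slack.

4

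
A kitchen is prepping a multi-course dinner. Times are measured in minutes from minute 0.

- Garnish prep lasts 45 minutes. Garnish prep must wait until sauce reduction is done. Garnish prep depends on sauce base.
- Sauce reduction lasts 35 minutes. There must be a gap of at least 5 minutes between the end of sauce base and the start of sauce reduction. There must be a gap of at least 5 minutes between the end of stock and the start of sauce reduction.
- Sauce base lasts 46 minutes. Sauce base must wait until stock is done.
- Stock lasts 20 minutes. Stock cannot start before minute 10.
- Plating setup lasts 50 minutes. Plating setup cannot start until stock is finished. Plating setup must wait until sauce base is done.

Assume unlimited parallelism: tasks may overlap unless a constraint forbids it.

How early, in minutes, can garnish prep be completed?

161

After its own release at minute 10, stock can start at minute 10 and finishes at minute 30.
After stock (finishes minute 30), sauce base can start at minute 30 and finishes at minute 76.
Sauce reduction cannot start until sauce base (finishes minute 76, plus 5-minute gap → minute 81); stock (finishes minute 30, plus 5-minute gap → minute 35). The controlling bound is minute 81, so sauce reduction finishes at 81 + 35 = minute 116.
Garnish prep has to wait for sauce reduction (finishes minute 116); sauce base (finishes minute 76). The latest of these is minute 116, so garnish prep runs minute 116 to 116 + 45 = minute 161.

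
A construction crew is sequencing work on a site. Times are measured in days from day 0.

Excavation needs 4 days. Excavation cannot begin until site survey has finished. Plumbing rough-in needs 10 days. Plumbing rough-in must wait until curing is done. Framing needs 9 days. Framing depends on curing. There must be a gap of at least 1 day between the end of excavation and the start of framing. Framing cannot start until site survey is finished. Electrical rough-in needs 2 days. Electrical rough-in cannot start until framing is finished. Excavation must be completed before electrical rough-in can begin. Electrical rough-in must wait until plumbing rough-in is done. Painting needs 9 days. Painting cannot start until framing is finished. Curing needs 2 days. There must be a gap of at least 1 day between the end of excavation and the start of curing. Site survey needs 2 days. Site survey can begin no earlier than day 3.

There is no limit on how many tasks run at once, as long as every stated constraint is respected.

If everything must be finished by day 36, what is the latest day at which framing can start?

Nothing follows electrical rough-in; the deadline of day 36 is its only limit. It must start by 36 − 2 = day 34.
Nothing follows painting; the deadline of day 36 is its only limit. It must start by 36 − 9 = day 27.
Framing has several dependents: electrical rough-in (must start by day 34); painting (must start by day 27). The earliest of those limits is day 27, so framing must start by 27 − 9 = day 18.

18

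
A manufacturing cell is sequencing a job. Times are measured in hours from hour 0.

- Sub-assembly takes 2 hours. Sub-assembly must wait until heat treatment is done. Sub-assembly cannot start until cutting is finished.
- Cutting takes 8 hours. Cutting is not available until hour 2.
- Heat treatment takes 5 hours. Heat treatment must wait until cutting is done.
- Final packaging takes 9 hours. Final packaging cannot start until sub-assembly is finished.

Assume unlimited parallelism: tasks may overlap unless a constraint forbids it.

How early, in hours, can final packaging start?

17

Cutting cannot begin until its own release at hour 2. It runs from hour 2 to 2 + 8 = hour 10.
Heat treatment cannot begin until cutting (finishes hour 10). It runs from hour 10 to 10 + 5 = hour 15.
Sub-assembly cannot start until heat treatment (finishes hour 15); cutting (finishes hour 10). The controlling bound is hour 15, so sub-assembly finishes at 15 + 2 = hour 17.
Final packaging waits on sub-assembly (finishes hour 17), so the earliest it can start is hour 17.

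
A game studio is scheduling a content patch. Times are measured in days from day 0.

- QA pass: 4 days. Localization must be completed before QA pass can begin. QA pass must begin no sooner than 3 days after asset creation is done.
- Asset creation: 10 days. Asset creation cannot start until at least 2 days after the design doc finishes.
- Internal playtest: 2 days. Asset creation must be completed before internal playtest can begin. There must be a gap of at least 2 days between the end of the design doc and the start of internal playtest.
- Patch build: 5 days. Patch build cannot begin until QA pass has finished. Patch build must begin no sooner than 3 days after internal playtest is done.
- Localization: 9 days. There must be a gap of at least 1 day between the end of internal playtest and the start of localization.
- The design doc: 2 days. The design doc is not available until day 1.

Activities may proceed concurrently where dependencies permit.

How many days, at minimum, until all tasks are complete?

The design doc cannot begin until its own release at day 1. It runs from day 1 to 1 + 2 = day 3.
After the design doc (finishes day 3, plus 2-day gap → day 5), asset creation can start at day 5 and finishes at day 15.
Internal playtest needs all of asset creation (finishes day 15); the design doc (finishes day 3, plus 2-day gap → day 5). That puts its earliest start at day 15; it finishes at 15 + 2 = day 17.
Localization waits on internal playtest (finishes day 17, plus 1-day gap → day 18), so it starts at day 18 and finishes at 18 + 9 = day 27.
QA pass needs all of localization (finishes day 27); asset creation (finishes day 15, plus 3-day gap → day 18). That puts its earliest start at day 27; it finishes at 27 + 4 = day 31.
Patch build has to wait for QA pass (finishes day 31); internal playtest (finishes day 17, plus 3-day gap → day 20). The latest of these is day 31, so patch build runs day 31 to 31 + 5 = day 36.
All tasks are finished once the last one completes. Finish times: The design doc at 3, Asset creation at 15, Internal playtest at 17, Localization at 27, QA pass at 31, Patch build at 36. The latest is day 36.

36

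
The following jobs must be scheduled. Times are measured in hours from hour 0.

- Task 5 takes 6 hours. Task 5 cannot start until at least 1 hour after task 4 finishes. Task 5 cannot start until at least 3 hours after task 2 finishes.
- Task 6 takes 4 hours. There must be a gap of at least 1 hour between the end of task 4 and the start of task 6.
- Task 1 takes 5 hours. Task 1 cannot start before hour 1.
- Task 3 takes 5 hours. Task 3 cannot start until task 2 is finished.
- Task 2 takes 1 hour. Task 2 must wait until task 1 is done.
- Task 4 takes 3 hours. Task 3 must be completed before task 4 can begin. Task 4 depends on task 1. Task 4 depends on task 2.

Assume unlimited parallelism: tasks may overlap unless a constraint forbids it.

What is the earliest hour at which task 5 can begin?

16

Task 1 waits on its own release at hour 1, so it starts at hour 1 and finishes at 1 + 5 = hour 6.
Task 2 waits on task 1 (finishes hour 6), so it starts at hour 6 and finishes at 6 + 1 = hour 7.
Task 3 cannot begin until task 2 (finishes hour 7). It runs from hour 7 to 7 + 5 = hour 12.
Task 4 has to wait for task 3 (finishes hour 12); task 1 (finishes hour 6); task 2 (finishes hour 7). The latest of these is hour 12, so task 4 runs hour 12 to 12 + 3 = hour 15.
Task 5 waits on task 4 (finishes hour 15, plus 1-hour gap → hour 16); task 2 (finishes hour 7, plus 3-hour gap → hour 10). The latest of these is hour 16, which is the earliest task 5 can start.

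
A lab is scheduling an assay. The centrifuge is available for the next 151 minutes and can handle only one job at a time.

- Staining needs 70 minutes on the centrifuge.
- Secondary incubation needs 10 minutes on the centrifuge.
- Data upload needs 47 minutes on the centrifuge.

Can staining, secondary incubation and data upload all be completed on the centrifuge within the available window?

Yes

Running back to back, the jobs need 70 + 10 + 47 = 127 minutes on the centrifuge.
Since 127 ≤ 151, they fit within the window.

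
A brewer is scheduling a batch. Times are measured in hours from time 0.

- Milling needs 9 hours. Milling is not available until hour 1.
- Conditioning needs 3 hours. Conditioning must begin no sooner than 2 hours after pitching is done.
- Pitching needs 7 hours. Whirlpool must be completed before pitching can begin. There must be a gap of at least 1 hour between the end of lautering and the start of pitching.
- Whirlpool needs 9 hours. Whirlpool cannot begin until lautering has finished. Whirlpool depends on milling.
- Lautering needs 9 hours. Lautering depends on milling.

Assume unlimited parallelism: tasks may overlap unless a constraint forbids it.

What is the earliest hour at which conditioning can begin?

Milling waits on its own release at hour 1, so it starts at hour 1 and finishes at 1 + 9 = hour 10.
Lautering cannot begin until milling (finishes hour 10). It runs from hour 10 to 10 + 9 = hour 19.
Whirlpool needs all of lautering (finishes hour 19); milling (finishes hour 10). That puts its earliest start at hour 19; it finishes at 19 + 9 = hour 28.
Pitching needs all of whirlpool (finishes hour 28); lautering (finishes hour 19, plus 1-hour gap → hour 20). That puts its earliest start at hour 28; it finishes at 28 + 7 = hour 35.
Conditioning waits on pitching (finishes hour 35, plus 2-hour gap → hour 37), so the earliest it can start is hour 37.

37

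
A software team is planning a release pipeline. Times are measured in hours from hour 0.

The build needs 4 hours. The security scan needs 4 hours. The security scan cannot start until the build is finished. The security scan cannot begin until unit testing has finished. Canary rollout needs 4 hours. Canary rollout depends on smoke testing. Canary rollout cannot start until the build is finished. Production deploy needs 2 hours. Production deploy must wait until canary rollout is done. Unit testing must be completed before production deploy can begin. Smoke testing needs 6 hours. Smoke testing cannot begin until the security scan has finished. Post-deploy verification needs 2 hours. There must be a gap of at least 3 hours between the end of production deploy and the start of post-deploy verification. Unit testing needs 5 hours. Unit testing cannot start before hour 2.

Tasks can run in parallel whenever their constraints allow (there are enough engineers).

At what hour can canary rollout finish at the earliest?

21

Unit testing cannot begin until its own release at hour 2. It runs from hour 2 to 2 + 5 = hour 7.
The build has no prerequisites, so it starts at hour 0 and finishes at hour 4.
The security scan needs all of the build (finishes hour 4); unit testing (finishes hour 7). That puts its earliest start at hour 7; it finishes at 7 + 4 = hour 11.
Smoke testing cannot begin until the security scan (finishes hour 11). It runs from hour 11 to 11 + 6 = hour 17.
Canary rollout has to wait for smoke testing (finishes hour 17); the build (finishes hour 4). The latest of these is hour 17, so canary rollout runs hour 17 to 17 + 4 = hour 21.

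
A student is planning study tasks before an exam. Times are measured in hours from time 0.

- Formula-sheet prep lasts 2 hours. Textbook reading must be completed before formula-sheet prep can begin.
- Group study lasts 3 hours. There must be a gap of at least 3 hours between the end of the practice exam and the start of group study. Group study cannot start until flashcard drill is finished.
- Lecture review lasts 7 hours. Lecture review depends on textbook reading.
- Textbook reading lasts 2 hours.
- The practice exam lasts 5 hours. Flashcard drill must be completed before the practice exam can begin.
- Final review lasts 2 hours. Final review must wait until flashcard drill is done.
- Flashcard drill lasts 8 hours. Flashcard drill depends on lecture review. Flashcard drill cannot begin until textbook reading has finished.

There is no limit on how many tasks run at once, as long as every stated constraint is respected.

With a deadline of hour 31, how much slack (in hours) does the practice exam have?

3

Textbook reading can start immediately at hour 0; it finishes at hour 2.
After textbook reading (finishes hour 2), lecture review can start at hour 2 and finishes at hour 9.
Flashcard drill needs all of lecture review (finishes hour 9); textbook reading (finishes hour 2). That puts its earliest start at hour 9; it finishes at 9 + 8 = hour 17.
The practice exam waits on flashcard drill (finishes hour 17), so it starts at hour 17 and finishes at 17 + 5 = hour 22.

Working backward from the deadline:
Group study must finish by hour 31; it takes 3 hours, so it must start by 31 − 3 = hour 28.
The practice exam must finish before group study (must start by hour 28, minus 3-hour gap → hour 25). With a 5-hour duration, the practice exam must start by 25 − 5 = hour 20.
So the practice exam can start as early as hour 17 and as late as hour 20, giving 20 − 17 = 3 hours of slack.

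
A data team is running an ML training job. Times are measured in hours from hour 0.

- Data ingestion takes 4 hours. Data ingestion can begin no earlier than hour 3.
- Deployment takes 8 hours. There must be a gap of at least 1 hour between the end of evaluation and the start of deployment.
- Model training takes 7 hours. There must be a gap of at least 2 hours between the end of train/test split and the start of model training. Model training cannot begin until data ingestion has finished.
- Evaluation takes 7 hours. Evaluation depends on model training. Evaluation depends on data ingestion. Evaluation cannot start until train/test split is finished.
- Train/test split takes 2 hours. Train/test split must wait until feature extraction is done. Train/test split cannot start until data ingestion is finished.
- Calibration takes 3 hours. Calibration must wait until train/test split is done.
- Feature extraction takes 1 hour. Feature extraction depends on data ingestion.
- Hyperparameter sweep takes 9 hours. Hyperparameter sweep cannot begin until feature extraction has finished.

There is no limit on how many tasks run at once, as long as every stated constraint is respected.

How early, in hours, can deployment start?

27

Data ingestion cannot begin until its own release at hour 3. It runs from hour 3 to 3 + 4 = hour 7.
Feature extraction cannot begin until data ingestion (finishes hour 7). It runs from hour 7 to 7 + 1 = hour 8.
Train/test split cannot start until feature extraction (finishes hour 8); data ingestion (finishes hour 7). The controlling bound is hour 8, so train/test split finishes at 8 + 2 = hour 10.
Model training has to wait for train/test split (finishes hour 10, plus 2-hour gap → hour 12); data ingestion (finishes hour 7). The latest of these is hour 12, so model training runs hour 12 to 12 + 7 = hour 19.
Evaluation has to wait for model training (finishes hour 19); data ingestion (finishes hour 7); train/test split (finishes hour 10). The latest of these is hour 19, so evaluation runs hour 19 to 19 + 7 = hour 26.
Deployment waits on evaluation (finishes hour 26, plus 1-hour gap → hour 27), so the earliest it can start is hour 27.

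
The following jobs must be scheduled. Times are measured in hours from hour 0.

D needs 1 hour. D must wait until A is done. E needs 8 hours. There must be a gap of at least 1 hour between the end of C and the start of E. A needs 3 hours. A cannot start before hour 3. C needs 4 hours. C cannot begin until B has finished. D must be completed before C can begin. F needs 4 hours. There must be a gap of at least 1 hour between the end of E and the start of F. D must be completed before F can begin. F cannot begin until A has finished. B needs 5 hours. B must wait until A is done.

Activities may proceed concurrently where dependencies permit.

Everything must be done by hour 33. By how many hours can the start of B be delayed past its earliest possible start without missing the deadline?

4

After its own release at hour 3, A can start at hour 3 and finishes at hour 6.
B waits on A (finishes hour 6), so it starts at hour 6 and finishes at 6 + 5 = hour 11.

Working backward from the deadline:
To finish by hour 33, F (duration 4) must start no later than hour 29.
Since F (must start by hour 29, minus 1-hour gap → hour 28) depends on it, E must finish by hour 28. Backing off its 8-hour duration gives a latest start of hour 20.
C has to be done before E (must start by hour 20, minus 1-hour gap → hour 19). That means finishing by hour 19, i.e. starting by 19 − 4 = hour 15.
B feeds into C (must start by hour 15); so B must finish by hour 15 and therefore start by hour 10.
So B can start as early as hour 6 and as late as hour 10, giving 10 − 6 = 4 hours of slack.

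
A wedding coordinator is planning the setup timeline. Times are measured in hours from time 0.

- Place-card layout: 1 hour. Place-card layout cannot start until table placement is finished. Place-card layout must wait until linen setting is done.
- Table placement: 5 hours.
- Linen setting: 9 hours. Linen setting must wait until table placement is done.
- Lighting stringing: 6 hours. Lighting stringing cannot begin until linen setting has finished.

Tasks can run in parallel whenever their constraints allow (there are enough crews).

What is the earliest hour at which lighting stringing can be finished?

20

Table placement can start immediately at hour 0; it finishes at hour 5.
Linen setting waits on table placement (finishes hour 5), so it starts at hour 5 and finishes at 5 + 9 = hour 14.
Lighting stringing waits on linen setting (finishes hour 14), so it starts at hour 14 and finishes at 14 + 6 = hour 20.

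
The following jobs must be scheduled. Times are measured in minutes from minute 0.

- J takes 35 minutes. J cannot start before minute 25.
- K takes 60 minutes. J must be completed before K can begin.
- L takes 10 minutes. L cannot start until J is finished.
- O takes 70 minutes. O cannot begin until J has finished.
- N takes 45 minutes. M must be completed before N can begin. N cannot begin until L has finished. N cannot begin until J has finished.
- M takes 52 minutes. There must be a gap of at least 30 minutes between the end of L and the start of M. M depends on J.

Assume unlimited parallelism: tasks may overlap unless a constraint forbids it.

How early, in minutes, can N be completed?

197

J cannot begin until its own release at minute 25. It runs from minute 25 to 25 + 35 = minute 60.
L waits on J (finishes minute 60), so it starts at minute 60 and finishes at 60 + 10 = minute 70.
M needs all of L (finishes minute 70, plus 30-minute gap → minute 100); J (finishes minute 60). That puts its earliest start at minute 100; it finishes at 100 + 52 = minute 152.
N cannot start until M (finishes minute 152); L (finishes minute 70); J (finishes minute 60). The controlling bound is minute 152, so N finishes at 152 + 45 = minute 197.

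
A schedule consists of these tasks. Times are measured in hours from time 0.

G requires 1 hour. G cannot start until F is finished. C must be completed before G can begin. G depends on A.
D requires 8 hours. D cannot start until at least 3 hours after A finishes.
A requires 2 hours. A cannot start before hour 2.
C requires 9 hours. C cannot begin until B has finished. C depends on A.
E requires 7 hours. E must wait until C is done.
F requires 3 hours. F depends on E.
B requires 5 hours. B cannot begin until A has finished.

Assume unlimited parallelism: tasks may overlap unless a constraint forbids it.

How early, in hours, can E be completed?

A waits on its own release at hour 2, so it starts at hour 2 and finishes at 2 + 2 = hour 4.
B waits on A (finishes hour 4), so it starts at hour 4 and finishes at 4 + 5 = hour 9.
For C: B (finishes hour 9); A (finishes hour 4). Taking the maximum gives a start of hour 9, and it finishes at 9 + 9 = hour 18.
E waits on C (finishes hour 18), so it starts at hour 18 and finishes at 18 + 7 = hour 25.

25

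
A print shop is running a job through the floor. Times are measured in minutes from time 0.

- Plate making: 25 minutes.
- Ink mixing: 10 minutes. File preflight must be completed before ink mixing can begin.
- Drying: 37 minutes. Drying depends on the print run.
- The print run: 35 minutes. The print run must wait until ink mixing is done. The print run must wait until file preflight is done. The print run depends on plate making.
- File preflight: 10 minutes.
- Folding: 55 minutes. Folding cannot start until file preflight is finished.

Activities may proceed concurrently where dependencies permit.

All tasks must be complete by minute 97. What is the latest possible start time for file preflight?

Drying has no dependents, so it just needs to finish by minute 97. Starting by 97 − 37 = minute 60 achieves that.
The print run feeds into drying (must start by minute 60); so the print run must finish by minute 60 and therefore start by minute 25.
Ink mixing has to be done before the print run (must start by minute 25). That means finishing by minute 25, i.e. starting by 25 − 10 = minute 15.
Nothing follows folding; the deadline of minute 97 is its only limit. It must start by 97 − 55 = minute 42.
File preflight must finish in time for ink mixing (must start by minute 15); the print run (must start by minute 25); folding (must start by minute 42). The tightest is minute 15, so file preflight must start by 15 − 10 = minute 5.

5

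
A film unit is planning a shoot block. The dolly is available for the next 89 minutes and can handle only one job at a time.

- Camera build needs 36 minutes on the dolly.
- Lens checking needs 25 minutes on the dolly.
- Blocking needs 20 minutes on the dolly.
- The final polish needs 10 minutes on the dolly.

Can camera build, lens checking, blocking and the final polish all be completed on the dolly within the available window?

No

Running back to back, the jobs need 36 + 25 + 20 + 10 = 91 minutes on the dolly.
Since 91 > 89, they cannot all fit.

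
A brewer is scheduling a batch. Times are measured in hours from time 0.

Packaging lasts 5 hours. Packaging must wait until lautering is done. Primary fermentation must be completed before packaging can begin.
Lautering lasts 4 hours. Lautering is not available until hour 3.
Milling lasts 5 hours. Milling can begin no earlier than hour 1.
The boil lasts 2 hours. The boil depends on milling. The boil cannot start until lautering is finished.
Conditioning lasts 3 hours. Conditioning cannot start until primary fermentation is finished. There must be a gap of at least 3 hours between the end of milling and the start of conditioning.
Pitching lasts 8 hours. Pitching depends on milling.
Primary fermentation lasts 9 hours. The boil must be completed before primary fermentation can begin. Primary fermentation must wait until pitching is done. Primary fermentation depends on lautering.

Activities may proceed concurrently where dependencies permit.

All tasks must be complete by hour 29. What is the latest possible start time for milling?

Nothing follows conditioning; the deadline of hour 29 is its only limit. It must start by 29 − 3 = hour 26.
To finish by hour 29, packaging (duration 5) must start no later than hour 24.
Primary fermentation feeds conditioning (must start by hour 26); packaging (must start by hour 24). Taking the minimum, primary fermentation must finish by hour 24 and start by 24 − 9 = hour 15.
The boil feeds into primary fermentation (must start by hour 15); so the boil must finish by hour 15 and therefore start by hour 13.
Since primary fermentation (must start by hour 15) depends on it, pitching must finish by hour 15. Backing off its 8-hour duration gives a latest start of hour 7.
Milling must finish in time for the boil (must start by hour 13); pitching (must start by hour 7); conditioning (must start by hour 26, minus 3-hour gap → hour 23). The tightest is hour 7, so milling must start by 7 − 5 = hour 2.

2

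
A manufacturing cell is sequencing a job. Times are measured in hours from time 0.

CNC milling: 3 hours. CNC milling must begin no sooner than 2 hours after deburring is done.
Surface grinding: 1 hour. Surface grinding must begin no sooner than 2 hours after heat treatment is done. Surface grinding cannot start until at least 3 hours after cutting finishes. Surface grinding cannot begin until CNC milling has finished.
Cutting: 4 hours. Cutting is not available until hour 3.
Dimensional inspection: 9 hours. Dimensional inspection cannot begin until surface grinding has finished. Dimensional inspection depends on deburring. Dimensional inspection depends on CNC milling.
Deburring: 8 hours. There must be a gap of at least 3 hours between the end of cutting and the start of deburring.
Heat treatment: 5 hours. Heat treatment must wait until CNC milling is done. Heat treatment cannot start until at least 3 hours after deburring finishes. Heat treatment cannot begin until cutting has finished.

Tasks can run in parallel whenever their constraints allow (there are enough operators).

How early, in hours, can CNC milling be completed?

23

Cutting cannot begin until its own release at hour 3. It runs from hour 3 to 3 + 4 = hour 7.
Deburring cannot begin until cutting (finishes hour 7, plus 3-hour gap → hour 10). It runs from hour 10 to 10 + 8 = hour 18.
CNC milling cannot begin until deburring (finishes hour 18, plus 2-hour gap → hour 20). It runs from hour 20 to 20 + 3 = hour 23.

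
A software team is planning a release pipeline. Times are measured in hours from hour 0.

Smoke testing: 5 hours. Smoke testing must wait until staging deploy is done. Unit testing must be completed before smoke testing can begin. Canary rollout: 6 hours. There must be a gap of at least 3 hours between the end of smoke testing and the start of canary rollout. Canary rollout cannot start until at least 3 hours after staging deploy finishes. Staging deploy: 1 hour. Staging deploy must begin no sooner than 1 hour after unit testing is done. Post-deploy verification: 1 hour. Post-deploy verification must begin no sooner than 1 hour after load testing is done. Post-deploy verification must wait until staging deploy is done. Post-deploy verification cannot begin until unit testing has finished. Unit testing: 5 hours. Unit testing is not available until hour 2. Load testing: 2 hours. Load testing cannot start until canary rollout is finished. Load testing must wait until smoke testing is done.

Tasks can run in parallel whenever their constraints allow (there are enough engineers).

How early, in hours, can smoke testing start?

Unit testing cannot begin until its own release at hour 2. It runs from hour 2 to 2 + 5 = hour 7.
Staging deploy cannot begin until unit testing (finishes hour 7, plus 1-hour gap → hour 8). It runs from hour 8 to 8 + 1 = hour 9.
Smoke testing waits on staging deploy (finishes hour 9); unit testing (finishes hour 7). The latest of these is hour 9, which is the earliest smoke testing can start.

9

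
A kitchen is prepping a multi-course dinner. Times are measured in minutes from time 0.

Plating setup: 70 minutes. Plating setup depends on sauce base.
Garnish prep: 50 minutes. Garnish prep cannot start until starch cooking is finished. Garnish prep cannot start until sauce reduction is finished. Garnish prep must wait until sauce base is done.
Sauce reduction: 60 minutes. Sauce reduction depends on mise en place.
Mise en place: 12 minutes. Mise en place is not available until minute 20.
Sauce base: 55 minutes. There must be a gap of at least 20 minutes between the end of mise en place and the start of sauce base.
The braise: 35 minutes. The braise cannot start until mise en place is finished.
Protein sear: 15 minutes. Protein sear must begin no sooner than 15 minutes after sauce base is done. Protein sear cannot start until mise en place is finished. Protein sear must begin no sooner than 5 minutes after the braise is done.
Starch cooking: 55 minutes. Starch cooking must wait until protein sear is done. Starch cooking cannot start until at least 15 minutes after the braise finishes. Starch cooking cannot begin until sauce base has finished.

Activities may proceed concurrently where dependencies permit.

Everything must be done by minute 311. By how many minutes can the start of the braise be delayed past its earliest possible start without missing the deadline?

119

After its own release at minute 20, mise en place can start at minute 20 and finishes at minute 32.
The braise cannot begin until mise en place (finishes minute 32). It runs from minute 32 to 32 + 35 = minute 67.

Working backward from the deadline:
Garnish prep must finish by minute 311; it takes 50 minutes, so it must start by 311 − 50 = minute 261.
Starch cooking must finish before garnish prep (must start by minute 261). With a 55-minute duration, starch cooking must start by 261 − 55 = minute 206.
Protein sear must finish before starch cooking (must start by minute 206). With a 15-minute duration, protein sear must start by 206 − 15 = minute 191.
The braise feeds protein sear (must start by minute 191, minus 5-minute gap → minute 186); starch cooking (must start by minute 206, minus 15-minute gap → minute 191). Taking the minimum, the braise must finish by minute 186 and start by 186 − 35 = minute 151.
So the braise can start as early as minute 32 and as late as minute 151, giving 151 − 32 = 119 minutes of slack.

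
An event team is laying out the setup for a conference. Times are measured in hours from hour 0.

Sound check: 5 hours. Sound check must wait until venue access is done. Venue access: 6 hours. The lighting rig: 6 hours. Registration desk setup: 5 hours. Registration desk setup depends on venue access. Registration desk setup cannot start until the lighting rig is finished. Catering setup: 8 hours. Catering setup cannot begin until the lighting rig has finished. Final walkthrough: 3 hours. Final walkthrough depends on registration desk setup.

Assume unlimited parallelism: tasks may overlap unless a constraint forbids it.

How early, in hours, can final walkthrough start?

The lighting rig has no prerequisites, so it starts at hour 0 and finishes at hour 6.
Venue access can start immediately at hour 0; it finishes at hour 6.
Registration desk setup has to wait for venue access (finishes hour 6); the lighting rig (finishes hour 6). The latest of these is hour 6, so registration desk setup runs hour 6 to 6 + 5 = hour 11.
Final walkthrough waits on registration desk setup (finishes hour 11), so the earliest it can start is hour 11.

11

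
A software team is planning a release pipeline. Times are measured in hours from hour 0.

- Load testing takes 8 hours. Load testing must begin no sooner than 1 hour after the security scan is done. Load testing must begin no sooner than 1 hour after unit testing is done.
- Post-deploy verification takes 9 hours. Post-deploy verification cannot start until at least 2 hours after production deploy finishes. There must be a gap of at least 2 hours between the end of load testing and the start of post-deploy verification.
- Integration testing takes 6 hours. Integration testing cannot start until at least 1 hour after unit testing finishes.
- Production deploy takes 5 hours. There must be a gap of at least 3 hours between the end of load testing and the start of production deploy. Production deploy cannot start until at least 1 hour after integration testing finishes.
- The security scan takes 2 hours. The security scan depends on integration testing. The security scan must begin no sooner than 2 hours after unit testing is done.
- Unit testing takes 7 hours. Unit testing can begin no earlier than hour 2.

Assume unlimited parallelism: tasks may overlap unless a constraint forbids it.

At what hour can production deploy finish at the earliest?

Unit testing waits on its own release at hour 2, so it starts at hour 2 and finishes at 2 + 7 = hour 9.
Integration testing cannot begin until unit testing (finishes hour 9, plus 1-hour gap → hour 10). It runs from hour 10 to 10 + 6 = hour 16.
For the security scan: integration testing (finishes hour 16); unit testing (finishes hour 9, plus 2-hour gap → hour 11). Taking the maximum gives a start of hour 16, and it finishes at 16 + 2 = hour 18.
For load testing: the security scan (finishes hour 18, plus 1-hour gap → hour 19); unit testing (finishes hour 9, plus 1-hour gap → hour 10). Taking the maximum gives a start of hour 19, and it finishes at 19 + 8 = hour 27.
Production deploy needs all of load testing (finishes hour 27, plus 3-hour gap → hour 30); integration testing (finishes hour 16, plus 1-hour gap → hour 17). That puts its earliest start at hour 30; it finishes at 30 + 5 = hour 35.

35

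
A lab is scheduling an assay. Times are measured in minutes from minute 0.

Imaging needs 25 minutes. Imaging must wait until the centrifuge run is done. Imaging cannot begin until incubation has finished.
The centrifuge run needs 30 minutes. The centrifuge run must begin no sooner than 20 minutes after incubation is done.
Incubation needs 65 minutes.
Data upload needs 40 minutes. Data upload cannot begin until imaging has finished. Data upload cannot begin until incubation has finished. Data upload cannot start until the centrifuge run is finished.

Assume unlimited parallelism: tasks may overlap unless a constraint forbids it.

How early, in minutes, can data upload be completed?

180

Incubation can start immediately at minute 0; it finishes at minute 65.
The centrifuge run cannot begin until incubation (finishes minute 65, plus 20-minute gap → minute 85). It runs from minute 85 to 85 + 30 = minute 115.
For imaging: the centrifuge run (finishes minute 115); incubation (finishes minute 65). Taking the maximum gives a start of minute 115, and it finishes at 115 + 25 = minute 140.
For data upload: imaging (finishes minute 140); incubation (finishes minute 65); the centrifuge run (finishes minute 115). Taking the maximum gives a start of minute 140, and it finishes at 140 + 40 = minute 180.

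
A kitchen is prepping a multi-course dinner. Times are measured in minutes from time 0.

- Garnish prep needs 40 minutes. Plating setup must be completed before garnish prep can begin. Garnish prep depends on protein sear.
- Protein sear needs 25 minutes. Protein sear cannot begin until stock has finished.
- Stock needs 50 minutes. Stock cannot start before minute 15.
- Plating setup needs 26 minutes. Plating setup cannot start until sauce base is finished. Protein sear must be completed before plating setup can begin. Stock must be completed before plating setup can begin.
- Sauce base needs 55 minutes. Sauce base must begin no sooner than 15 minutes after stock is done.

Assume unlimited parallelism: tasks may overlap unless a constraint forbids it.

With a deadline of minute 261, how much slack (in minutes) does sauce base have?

60

After its own release at minute 15, stock can start at minute 15 and finishes at minute 65.
Sauce base waits on stock (finishes minute 65, plus 15-minute gap → minute 80), so it starts at minute 80 and finishes at 80 + 55 = minute 135.

Working backward from the deadline:
Nothing follows garnish prep; the deadline of minute 261 is its only limit. It must start by 261 − 40 = minute 221.
Since garnish prep (must start by minute 221) depends on it, plating setup must finish by minute 221. Backing off its 26-minute duration gives a latest start of minute 195.
Sauce base has to be done before plating setup (must start by minute 195). That means finishing by minute 195, i.e. starting by 195 − 55 = minute 140.
So sauce base can start as early as minute 80 and as late as minute 140, giving 140 − 80 = 60 minutes of slack.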